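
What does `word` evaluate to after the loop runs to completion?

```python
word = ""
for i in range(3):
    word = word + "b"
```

Let's trace through this code step by step.

Initialize: word = ''
Entering loop: for i in range(3):
After iteration 1: i = 0, word = 'b'
After iteration 2: i = 1, word = 'bb'
After iteration 3: i = 2, word = 'bbb'
Loop ends.

Final answer: 'bbb'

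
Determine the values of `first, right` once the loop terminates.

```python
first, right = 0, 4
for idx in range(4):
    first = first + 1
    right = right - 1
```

Let's trace through this code step by step.

Initialize: first = 0
Initialize: right = 4
Entering loop: for idx in range(4):
After iteration 1: idx = 0, first = 1, right = 3
After iteration 2: idx = 1, first = 2, right = 2
After iteration 3: idx = 2, first = 3, right = 1
After iteration 4: idx = 3, first = 4, right = 0
Loop ends.

Final answer: 4, 0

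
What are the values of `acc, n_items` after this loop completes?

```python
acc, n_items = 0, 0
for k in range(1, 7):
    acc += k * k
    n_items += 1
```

Let's trace through this code step by step.

Initialize: acc = 0
Initialize: n_items = 0
Entering loop: for k in range(1, 7):
After iteration 1: k = 1, acc = 1, n_items = 1
After iteration 2: k = 2, acc = 5, n_items = 2
After iteration 3: k = 3, acc = 14, n_items = 3
After iteration 4: k = 4, acc = 30, n_items = 4
After iteration 5: k = 5, acc = 55, n_items = 5
After iteration 6: k = 6, acc = 91, n_items = 6
Loop ends.

Final answer: 91, 6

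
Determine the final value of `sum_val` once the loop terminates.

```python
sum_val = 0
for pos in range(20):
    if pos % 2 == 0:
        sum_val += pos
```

Let's trace through this code step by step.

Initialize: sum_val = 0
Entering loop: for pos in range(20):
After iteration 1: pos = 0, sum_val = 0
After iteration 2: pos = 1, sum_val = 0
After iteration 3: pos = 2, sum_val = 2
After iteration 4: pos = 3, sum_val = 2
After iteration 5: pos = 4, sum_val = 6
After iteration 6: pos = 5, sum_val = 6
After iteration 7: pos = 6, sum_val = 12
After iteration 8: pos = 7, sum_val = 12
After iteration 9: pos = 8, sum_val = 20
After iteration 10: pos = 9, sum_val = 20
After iteration 11: pos = 10, sum_val = 30
After iteration 12: pos = 11, sum_val = 30
After iteration 13: pos = 12, sum_val = 42
After iteration 14: pos = 13, sum_val = 42
After iteration 15: pos = 14, sum_val = 56
After iteration 16: pos = 15, sum_val = 56
After iteration 17: pos = 16, sum_val = 72
After iteration 18: pos = 17, sum_val = 72
After iteration 19: pos = 18, sum_val = 90
After iteration 20: pos = 19, sum_val = 90
Loop ends.

Final answer: 90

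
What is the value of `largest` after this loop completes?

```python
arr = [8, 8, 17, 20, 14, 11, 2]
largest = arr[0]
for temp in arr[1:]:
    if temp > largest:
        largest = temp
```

Let's trace through this code step by step.

Initialize: arr = [8, 8, 17, 20, 14, 11, 2]
Initialize: largest = 8
Entering loop: for temp in arr[1:]:
After iteration 1: temp = 8, largest = 8
After iteration 2: temp = 17, largest = 17
After iteration 3: temp = 20, largest = 20
After iteration 4: temp = 14, largest = 20
After iteration 5: temp = 11, largest = 20
After iteration 6: temp = 2, largest = 20
Loop ends.

Final answer: 20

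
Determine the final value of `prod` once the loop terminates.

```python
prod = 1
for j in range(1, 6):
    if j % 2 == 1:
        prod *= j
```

Let's trace through this code step by step.

Initialize: prod = 1
Entering loop: for j in range(1, 6):
After iteration 1: j = 1, prod = 1
After iteration 2: j = 2, prod = 1
After iteration 3: j = 3, prod = 3
After iteration 4: j = 4, prod = 3
After iteration 5: j = 5, prod = 15
Loop ends.

Final answer: 15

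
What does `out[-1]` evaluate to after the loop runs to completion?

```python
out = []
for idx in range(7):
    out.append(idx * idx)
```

Let's trace through this code step by step.

Initialize: out = []
Entering loop: for idx in range(7):
After iteration 1: idx = 0, out = [0]
After iteration 2: idx = 1, out = [0, 1]
After iteration 3: idx = 2, out = [0, 1, 4]
After iteration 4: idx = 3, out = [0, 1, 4, 9]
After iteration 5: idx = 4, out = [0, 1, 4, 9, 16]
After iteration 6: idx = 5, out = [0, 1, 4, 9, 16, 25]
After iteration 7: idx = 6, out = [0, 1, 4, 9, 16, 25, 36]
Loop ends.
out[-1] = 36

Final answer: 36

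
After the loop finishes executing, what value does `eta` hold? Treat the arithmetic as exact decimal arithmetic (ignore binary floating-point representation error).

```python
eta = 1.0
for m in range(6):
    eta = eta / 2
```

Let's trace through this code step by step.

Initialize: eta = 1.0
Entering loop: for m in range(6):
After iteration 1: m = 0, eta = 0.5
After iteration 2: m = 1, eta = 0.25
After iteration 3: m = 2, eta = 0.125
After iteration 4: m = 3, eta = 0.0625
After iteration 5: m = 4, eta = 0.03125
After iteration 6: m = 5, eta = 0.015625
Loop ends.

Final answer: 0.015625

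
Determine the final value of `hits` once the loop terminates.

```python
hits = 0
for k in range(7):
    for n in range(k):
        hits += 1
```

Let's trace through this code step by step.

Initialize: hits = 0
Entering loop: for k in range(7):
After iteration 1: k = 0, hits = 0
After iteration 2: k = 1, hits = 1, n = 0
After iteration 3: k = 2, hits = 3, n = 1
After iteration 4: k = 3, hits = 6, n = 2
After iteration 5: k = 4, hits = 10, n = 3
After iteration 6: k = 5, hits = 15, n = 4
After iteration 7: k = 6, hits = 21, n = 5
Loop ends.

Final answer: 21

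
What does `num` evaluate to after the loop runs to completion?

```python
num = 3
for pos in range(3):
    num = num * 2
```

Let's trace through this code step by step.

Initialize: num = 3
Entering loop: for pos in range(3):
After iteration 1: pos = 0, num = 6
After iteration 2: pos = 1, num = 12
After iteration 3: pos = 2, num = 24
Loop ends.

Final answer: 24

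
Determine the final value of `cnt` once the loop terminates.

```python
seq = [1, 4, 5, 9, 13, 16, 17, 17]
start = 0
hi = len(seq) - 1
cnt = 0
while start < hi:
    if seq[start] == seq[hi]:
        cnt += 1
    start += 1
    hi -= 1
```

Let's trace through this code step by step.

Initialize: seq = [1, 4, 5, 9, 13, 16, 17, 17]
Initialize: start = 0
Initialize: hi = 7
Initialize: cnt = 0
Entering loop: while start < hi:
After iteration 1: start = 1, hi = 6, cnt = 0
After iteration 2: start = 2, hi = 5, cnt = 0
After iteration 3: start = 3, hi = 4, cnt = 0
After iteration 4: start = 4, hi = 3, cnt = 0
Loop ends.

Final answer: 0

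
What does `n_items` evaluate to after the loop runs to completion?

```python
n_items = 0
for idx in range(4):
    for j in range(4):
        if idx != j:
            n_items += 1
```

Let's trace through this code step by step.

Initialize: n_items = 0
Entering loop: for idx in range(4):
After iteration 1: idx = 0, n_items = 3
After iteration 2: idx = 1, n_items = 6
After iteration 3: idx = 2, n_items = 9
After iteration 4: idx = 3, n_items = 12
Loop ends.

Final answer: 12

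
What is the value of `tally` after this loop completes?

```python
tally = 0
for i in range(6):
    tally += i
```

Let's trace through this code step by step.

Initialize: tally = 0
Entering loop: for i in range(6):
After iteration 1: i = 0, tally = 0
After iteration 2: i = 1, tally = 1
After iteration 3: i = 2, tally = 3
After iteration 4: i = 3, tally = 6
After iteration 5: i = 4, tally = 10
After iteration 6: i = 5, tally = 15
Loop ends.

Final answer: 15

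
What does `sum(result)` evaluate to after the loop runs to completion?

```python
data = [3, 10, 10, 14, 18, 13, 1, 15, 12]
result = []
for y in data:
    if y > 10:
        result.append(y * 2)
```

Let's trace through this code step by step.

Initialize: data = [3, 10, 10, 14, 18, 13, 1, 15, 12]
Initialize: result = []
Entering loop: for y in data:
After iteration 1: y = 3, result = []
After iteration 2: y = 10, result = []
After iteration 3: y = 10, result = []
After iteration 4: y = 14, result = [28]
After iteration 5: y = 18, result = [28, 36]
After iteration 6: y = 13, result = [28, 36, 26]
After iteration 7: y = 1, result = [28, 36, 26]
After iteration 8: y = 15, result = [28, 36, 26, 30]
After iteration 9: y = 12, result = [28, 36, 26, 30, 24]
Loop ends.
sum(result) = 144

Final answer: 144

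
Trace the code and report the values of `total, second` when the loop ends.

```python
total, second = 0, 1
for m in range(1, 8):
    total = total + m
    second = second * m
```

Let's trace through this code step by step.

Initialize: total = 0
Initialize: second = 1
Entering loop: for m in range(1, 8):
After iteration 1: m = 1, total = 1, second = 1
After iteration 2: m = 2, total = 3, second = 2
After iteration 3: m = 3, total = 6, second = 6
After iteration 4: m = 4, total = 10, second = 24
After iteration 5: m = 5, total = 15, second = 120
After iteration 6: m = 6, total = 21, second = 720
After iteration 7: m = 7, total = 28, second = 5040
Loop ends.

Final answer: 28, 5040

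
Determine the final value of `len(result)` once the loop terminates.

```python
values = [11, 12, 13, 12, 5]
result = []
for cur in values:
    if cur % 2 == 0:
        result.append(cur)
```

Let's trace through this code step by step.

Initialize: values = [11, 12, 13, 12, 5]
Initialize: result = []
Entering loop: for cur in values:
After iteration 1: cur = 11, result = []
After iteration 2: cur = 12, result = [12]
After iteration 3: cur = 13, result = [12]
After iteration 4: cur = 12, result = [12, 12]
After iteration 5: cur = 5, result = [12, 12]
Loop ends.
len(result) = 2

Final answer: 2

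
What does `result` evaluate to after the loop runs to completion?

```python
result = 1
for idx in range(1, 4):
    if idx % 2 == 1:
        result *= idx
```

Let's trace through this code step by step.

Initialize: result = 1
Entering loop: for idx in range(1, 4):
After iteration 1: idx = 1, result = 1
After iteration 2: idx = 2, result = 1
After iteration 3: idx = 3, result = 3
Loop ends.

Final answer: 3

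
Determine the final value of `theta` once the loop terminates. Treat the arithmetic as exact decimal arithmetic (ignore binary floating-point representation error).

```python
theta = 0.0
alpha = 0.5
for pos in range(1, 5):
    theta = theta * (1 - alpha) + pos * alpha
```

Let's trace through this code step by step.

Initialize: theta = 0.0
Initialize: alpha = 0.5
Entering loop: for pos in range(1, 5):
After iteration 1: pos = 1, theta = 0.5
After iteration 2: pos = 2, theta = 1.25
After iteration 3: pos = 3, theta = 2.125
After iteration 4: pos = 4, theta = 3.0625
Loop ends.

Final answer: 3.0625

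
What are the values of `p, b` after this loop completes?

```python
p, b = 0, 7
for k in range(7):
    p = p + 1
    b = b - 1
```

Let's trace through this code step by step.

Initialize: p = 0
Initialize: b = 7
Entering loop: for k in range(7):
After iteration 1: k = 0, p = 1, b = 6
After iteration 2: k = 1, p = 2, b = 5
After iteration 3: k = 2, p = 3, b = 4
After iteration 4: k = 3, p = 4, b = 3
After iteration 5: k = 4, p = 5, b = 2
After iteration 6: k = 5, p = 6, b = 1
After iteration 7: k = 6, p = 7, b = 0
Loop ends.

Final answer: 7, 0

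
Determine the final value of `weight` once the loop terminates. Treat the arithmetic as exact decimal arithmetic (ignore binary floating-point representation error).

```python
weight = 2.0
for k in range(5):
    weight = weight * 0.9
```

Let's trace through this code step by step.

Initialize: weight = 2.0
Entering loop: for k in range(5):
After iteration 1: k = 0, weight = 1.8
After iteration 2: k = 1, weight = 1.62
After iteration 3: k = 2, weight = 1.458
After iteration 4: k = 3, weight = 1.3122
After iteration 5: k = 4, weight = 1.18098
Loop ends.

Final answer: 1.18098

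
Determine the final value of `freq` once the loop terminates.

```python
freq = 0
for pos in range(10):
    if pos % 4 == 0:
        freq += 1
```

Let's trace through this code step by step.

Initialize: freq = 0
Entering loop: for pos in range(10):
After iteration 1: pos = 0, freq = 1
After iteration 2: pos = 1, freq = 1
After iteration 3: pos = 2, freq = 1
After iteration 4: pos = 3, freq = 1
After iteration 5: pos = 4, freq = 2
After iteration 6: pos = 5, freq = 2
After iteration 7: pos = 6, freq = 2
After iteration 8: pos = 7, freq = 2
After iteration 9: pos = 8, freq = 3
After iteration 10: pos = 9, freq = 3
Loop ends.

Final answer: 3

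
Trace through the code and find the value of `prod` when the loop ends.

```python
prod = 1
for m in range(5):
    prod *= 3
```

Let's trace through this code step by step.

Initialize: prod = 1
Entering loop: for m in range(5):
After iteration 1: m = 0, prod = 3
After iteration 2: m = 1, prod = 9
After iteration 3: m = 2, prod = 27
After iteration 4: m = 3, prod = 81
After iteration 5: m = 4, prod = 243
Loop ends.

Final answer: 243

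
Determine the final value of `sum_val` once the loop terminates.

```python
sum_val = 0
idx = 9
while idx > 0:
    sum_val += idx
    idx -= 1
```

Let's trace through this code step by step.

Initialize: sum_val = 0
Initialize: idx = 9
Entering loop: while idx > 0:
After iteration 1: sum_val = 9, idx = 8
After iteration 2: sum_val = 17, idx = 7
After iteration 3: sum_val = 24, idx = 6
After iteration 4: sum_val = 30, idx = 5
After iteration 5: sum_val = 35, idx = 4
After iteration 6: sum_val = 39, idx = 3
After iteration 7: sum_val = 42, idx = 2
After iteration 8: sum_val = 44, idx = 1
After iteration 9: sum_val = 45, idx = 0
Loop ends.

Final answer: 45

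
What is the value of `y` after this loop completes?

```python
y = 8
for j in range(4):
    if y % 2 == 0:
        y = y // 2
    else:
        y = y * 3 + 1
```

Let's trace through this code step by step.

Initialize: y = 8
Entering loop: for j in range(4):
After iteration 1: j = 0, y = 4
After iteration 2: j = 1, y = 2
After iteration 3: j = 2, y = 1
After iteration 4: j = 3, y = 4
Loop ends.

Final answer: 4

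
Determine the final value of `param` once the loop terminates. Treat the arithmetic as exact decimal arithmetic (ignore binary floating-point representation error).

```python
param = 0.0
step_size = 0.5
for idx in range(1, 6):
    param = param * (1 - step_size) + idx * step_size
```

Let's trace through this code step by step.

Initialize: param = 0.0
Initialize: step_size = 0.5
Entering loop: for idx in range(1, 6):
After iteration 1: idx = 1, param = 0.5
After iteration 2: idx = 2, param = 1.25
After iteration 3: idx = 3, param = 2.125
After iteration 4: idx = 4, param = 3.0625
After iteration 5: idx = 5, param = 4.03125
Loop ends.

Final answer: 4.03125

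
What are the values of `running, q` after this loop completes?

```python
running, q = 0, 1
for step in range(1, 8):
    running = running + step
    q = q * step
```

Let's trace through this code step by step.

Initialize: running = 0
Initialize: q = 1
Entering loop: for step in range(1, 8):
After iteration 1: step = 1, running = 1, q = 1
After iteration 2: step = 2, running = 3, q = 2
After iteration 3: step = 3, running = 6, q = 6
After iteration 4: step = 4, running = 10, q = 24
After iteration 5: step = 5, running = 15, q = 120
After iteration 6: step = 6, running = 21, q = 720
After iteration 7: step = 7, running = 28, q = 5040
Loop ends.

Final answer: 28, 5040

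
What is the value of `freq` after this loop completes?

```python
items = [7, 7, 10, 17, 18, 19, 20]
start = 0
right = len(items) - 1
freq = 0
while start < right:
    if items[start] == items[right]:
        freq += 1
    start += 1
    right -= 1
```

Let's trace through this code step by step.

Initialize: items = [7, 7, 10, 17, 18, 19, 20]
Initialize: start = 0
Initialize: right = 6
Initialize: freq = 0
Entering loop: while start < right:
After iteration 1: start = 1, right = 5, freq = 0
After iteration 2: start = 2, right = 4, freq = 0
After iteration 3: start = 3, right = 3, freq = 0
Loop ends.

Final answer: 0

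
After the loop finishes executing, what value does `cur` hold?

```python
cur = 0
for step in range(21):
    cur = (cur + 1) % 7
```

Let's trace through this code step by step.

Initialize: cur = 0
Entering loop: for step in range(21):
After iteration 1: step = 0, cur = 1
After iteration 2: step = 1, cur = 2
After iteration 3: step = 2, cur = 3
After iteration 4: step = 3, cur = 4
After iteration 5: step = 4, cur = 5
After iteration 6: step = 5, cur = 6
After iteration 7: step = 6, cur = 0
After iteration 8: step = 7, cur = 1
After iteration 9: step = 8, cur = 2
After iteration 10: step = 9, cur = 3
After iteration 11: step = 10, cur = 4
After iteration 12: step = 11, cur = 5
After iteration 13: step = 12, cur = 6
After iteration 14: step = 13, cur = 0
After iteration 15: step = 14, cur = 1
After iteration 16: step = 15, cur = 2
After iteration 17: step = 16, cur = 3
After iteration 18: step = 17, cur = 4
After iteration 19: step = 18, cur = 5
After iteration 20: step = 19, cur = 6
After iteration 21: step = 20, cur = 0
Loop ends.

Final answer: 0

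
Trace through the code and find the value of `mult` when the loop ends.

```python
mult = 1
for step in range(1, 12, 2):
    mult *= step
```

Let's trace through this code step by step.

Initialize: mult = 1
Entering loop: for step in range(1, 12, 2):
After iteration 1: step = 1, mult = 1
After iteration 2: step = 3, mult = 3
After iteration 3: step = 5, mult = 15
After iteration 4: step = 7, mult = 105
After iteration 5: step = 9, mult = 945
After iteration 6: step = 11, mult = 10395
Loop ends.

Final answer: 10395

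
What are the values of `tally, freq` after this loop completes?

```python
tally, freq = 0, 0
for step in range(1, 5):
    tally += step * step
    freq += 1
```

Let's trace through this code step by step.

Initialize: tally = 0
Initialize: freq = 0
Entering loop: for step in range(1, 5):
After iteration 1: step = 1, tally = 1, freq = 1
After iteration 2: step = 2, tally = 5, freq = 2
After iteration 3: step = 3, tally = 14, freq = 3
After iteration 4: step = 4, tally = 30, freq = 4
Loop ends.

Final answer: 30, 4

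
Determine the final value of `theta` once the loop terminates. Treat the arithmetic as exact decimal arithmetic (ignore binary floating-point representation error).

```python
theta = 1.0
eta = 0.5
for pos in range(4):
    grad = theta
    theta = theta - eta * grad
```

Let's trace through this code step by step.

Initialize: theta = 1.0
Initialize: eta = 0.5
Entering loop: for pos in range(4):
After iteration 1: pos = 0, theta = 0.5, grad = 1.0
After iteration 2: pos = 1, theta = 0.25, grad = 0.5
After iteration 3: pos = 2, theta = 0.125, grad = 0.25
After iteration 4: pos = 3, theta = 0.0625, grad = 0.125
Loop ends.

Final answer: 0.0625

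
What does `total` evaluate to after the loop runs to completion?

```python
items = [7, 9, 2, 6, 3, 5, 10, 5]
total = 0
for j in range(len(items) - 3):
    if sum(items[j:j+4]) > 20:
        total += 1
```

Let's trace through this code step by step.

Initialize: items = [7, 9, 2, 6, 3, 5, 10, 5]
Initialize: total = 0
Entering loop: for j in range(len(items) - 3):
After iteration 1: j = 0, total = 1
After iteration 2: j = 1, total = 1
After iteration 3: j = 2, total = 1
After iteration 4: j = 3, total = 2
After iteration 5: j = 4, total = 3
Loop ends.

Final answer: 3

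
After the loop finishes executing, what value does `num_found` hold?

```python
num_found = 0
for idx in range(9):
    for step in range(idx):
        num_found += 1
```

Let's trace through this code step by step.

Initialize: num_found = 0
Entering loop: for idx in range(9):
After iteration 1: idx = 0, num_found = 0
After iteration 2: idx = 1, num_found = 1, step = 0
After iteration 3: idx = 2, num_found = 3, step = 1
After iteration 4: idx = 3, num_found = 6, step = 2
After iteration 5: idx = 4, num_found = 10, step = 3
After iteration 6: idx = 5, num_found = 15, step = 4
After iteration 7: idx = 6, num_found = 21, step = 5
After iteration 8: idx = 7, num_found = 28, step = 6
After iteration 9: idx = 8, num_found = 36, step = 7
Loop ends.

Final answer: 36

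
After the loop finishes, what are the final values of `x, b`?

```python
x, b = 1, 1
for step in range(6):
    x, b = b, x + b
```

Let's trace through this code step by step.

Initialize: x = 1
Initialize: b = 1
Entering loop: for step in range(6):
After iteration 1: step = 0, x = 1, b = 2
After iteration 2: step = 1, x = 2, b = 3
After iteration 3: step = 2, x = 3, b = 5
After iteration 4: step = 3, x = 5, b = 8
After iteration 5: step = 4, x = 8, b = 13
After iteration 6: step = 5, x = 13, b = 21
Loop ends.

Final answer: 13, 21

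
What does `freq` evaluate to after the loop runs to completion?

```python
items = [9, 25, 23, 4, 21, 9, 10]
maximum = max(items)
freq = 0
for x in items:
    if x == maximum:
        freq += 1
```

Let's trace through this code step by step.

Initialize: items = [9, 25, 23, 4, 21, 9, 10]
Initialize: maximum = 25
Initialize: freq = 0
Entering loop: for x in items:
After iteration 1: x = 9, freq = 0
After iteration 2: x = 25, freq = 1
After iteration 3: x = 23, freq = 1
After iteration 4: x = 4, freq = 1
After iteration 5: x = 21, freq = 1
After iteration 6: x = 9, freq = 1
After iteration 7: x = 10, freq = 1
Loop ends.

Final answer: 1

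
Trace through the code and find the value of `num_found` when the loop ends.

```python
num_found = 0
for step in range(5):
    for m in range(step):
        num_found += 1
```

Let's trace through this code step by step.

Initialize: num_found = 0
Entering loop: for step in range(5):
After iteration 1: step = 0, num_found = 0
After iteration 2: step = 1, num_found = 1, m = 0
After iteration 3: step = 2, num_found = 3, m = 1
After iteration 4: step = 3, num_found = 6, m = 2
After iteration 5: step = 4, num_found = 10, m = 3
Loop ends.

Final answer: 10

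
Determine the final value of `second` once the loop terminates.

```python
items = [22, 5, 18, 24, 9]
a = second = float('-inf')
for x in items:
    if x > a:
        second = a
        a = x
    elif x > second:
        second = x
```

Let's trace through this code step by step.

Initialize: items = [22, 5, 18, 24, 9]
Initialize: a = -inf
Initialize: second = -inf
Entering loop: for x in items:
After iteration 1: x = 22, a = 22, second = -inf
After iteration 2: x = 5, a = 22, second = 5
After iteration 3: x = 18, a = 22, second = 18
After iteration 4: x = 24, a = 24, second = 22
After iteration 5: x = 9, a = 24, second = 22
Loop ends.

Final answer: 22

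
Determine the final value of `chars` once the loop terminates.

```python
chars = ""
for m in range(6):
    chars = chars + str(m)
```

Let's trace through this code step by step.

Initialize: chars = ''
Entering loop: for m in range(6):
After iteration 1: m = 0, chars = '0'
After iteration 2: m = 1, chars = '01'
After iteration 3: m = 2, chars = '012'
After iteration 4: m = 3, chars = '0123'
After iteration 5: m = 4, chars = '01234'
After iteration 6: m = 5, chars = '012345'
Loop ends.

Final answer: '012345'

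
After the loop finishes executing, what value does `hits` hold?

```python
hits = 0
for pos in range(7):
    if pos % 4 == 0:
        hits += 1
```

Let's trace through this code step by step.

Initialize: hits = 0
Entering loop: for pos in range(7):
After iteration 1: pos = 0, hits = 1
After iteration 2: pos = 1, hits = 1
After iteration 3: pos = 2, hits = 1
After iteration 4: pos = 3, hits = 1
After iteration 5: pos = 4, hits = 2
After iteration 6: pos = 5, hits = 2
After iteration 7: pos = 6, hits = 2
Loop ends.

Final answer: 2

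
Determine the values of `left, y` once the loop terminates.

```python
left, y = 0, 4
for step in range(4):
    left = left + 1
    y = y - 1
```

Let's trace through this code step by step.

Initialize: left = 0
Initialize: y = 4
Entering loop: for step in range(4):
After iteration 1: step = 0, left = 1, y = 3
After iteration 2: step = 1, left = 2, y = 2
After iteration 3: step = 2, left = 3, y = 1
After iteration 4: step = 3, left = 4, y = 0
Loop ends.

Final answer: 4, 0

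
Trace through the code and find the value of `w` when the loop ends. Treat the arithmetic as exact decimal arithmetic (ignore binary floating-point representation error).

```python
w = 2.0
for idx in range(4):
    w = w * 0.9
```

Let's trace through this code step by step.

Initialize: w = 2.0
Entering loop: for idx in range(4):
After iteration 1: idx = 0, w = 1.8
After iteration 2: idx = 1, w = 1.62
After iteration 3: idx = 2, w = 1.458
After iteration 4: idx = 3, w = 1.3122
Loop ends.

Final answer: 1.3122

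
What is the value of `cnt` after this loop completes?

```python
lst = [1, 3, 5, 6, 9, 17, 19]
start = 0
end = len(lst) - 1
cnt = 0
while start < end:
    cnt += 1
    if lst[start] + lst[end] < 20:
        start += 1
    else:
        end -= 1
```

Let's trace through this code step by step.

Initialize: lst = [1, 3, 5, 6, 9, 17, 19]
Initialize: start = 0
Initialize: end = 6
Initialize: cnt = 0
Entering loop: while start < end:
After iteration 1: start = 0, end = 5, cnt = 1
After iteration 2: start = 1, end = 5, cnt = 2
After iteration 3: start = 1, end = 4, cnt = 3
After iteration 4: start = 2, end = 4, cnt = 4
After iteration 5: start = 3, end = 4, cnt = 5
After iteration 6: start = 4, end = 4, cnt = 6
Loop ends.

Final answer: 6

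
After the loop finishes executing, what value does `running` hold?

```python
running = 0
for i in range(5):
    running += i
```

Let's trace through this code step by step.

Initialize: running = 0
Entering loop: for i in range(5):
After iteration 1: i = 0, running = 0
After iteration 2: i = 1, running = 1
After iteration 3: i = 2, running = 3
After iteration 4: i = 3, running = 6
After iteration 5: i = 4, running = 10
Loop ends.

Final answer: 10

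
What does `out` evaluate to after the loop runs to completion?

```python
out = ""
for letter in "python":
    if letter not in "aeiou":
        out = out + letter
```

Let's trace through this code step by step.

Initialize: out = ''
Entering loop: for letter in "python":
After iteration 1: letter = 'p', out = 'p'
After iteration 2: letter = 'y', out = 'py'
After iteration 3: letter = 't', out = 'pyt'
After iteration 4: letter = 'h', out = 'pyth'
After iteration 5: letter = 'o', out = 'pyth'
After iteration 6: letter = 'n', out = 'pythn'
Loop ends.

Final answer: 'pythn'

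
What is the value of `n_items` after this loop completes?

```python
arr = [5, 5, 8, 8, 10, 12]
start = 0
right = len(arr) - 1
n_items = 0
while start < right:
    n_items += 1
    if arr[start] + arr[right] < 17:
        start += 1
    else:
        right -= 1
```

Let's trace through this code step by step.

Initialize: arr = [5, 5, 8, 8, 10, 12]
Initialize: start = 0
Initialize: right = 5
Initialize: n_items = 0
Entering loop: while start < right:
After iteration 1: start = 0, right = 4, n_items = 1
After iteration 2: start = 1, right = 4, n_items = 2
After iteration 3: start = 2, right = 4, n_items = 3
After iteration 4: start = 2, right = 3, n_items = 4
After iteration 5: start = 3, right = 3, n_items = 5
Loop ends.

Final answer: 5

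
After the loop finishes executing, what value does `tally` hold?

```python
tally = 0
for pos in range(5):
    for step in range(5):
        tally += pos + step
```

Let's trace through this code step by step.

Initialize: tally = 0
Entering loop: for pos in range(5):
After iteration 1: pos = 0, tally = 10
After iteration 2: pos = 1, tally = 25
After iteration 3: pos = 2, tally = 45
After iteration 4: pos = 3, tally = 70
After iteration 5: pos = 4, tally = 100
Loop ends.

Final answer: 100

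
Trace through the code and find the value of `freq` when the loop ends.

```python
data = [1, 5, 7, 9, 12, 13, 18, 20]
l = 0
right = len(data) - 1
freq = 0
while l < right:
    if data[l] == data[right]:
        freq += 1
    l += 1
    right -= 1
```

Let's trace through this code step by step.

Initialize: data = [1, 5, 7, 9, 12, 13, 18, 20]
Initialize: l = 0
Initialize: right = 7
Initialize: freq = 0
Entering loop: while l < right:
After iteration 1: l = 1, right = 6, freq = 0
After iteration 2: l = 2, right = 5, freq = 0
After iteration 3: l = 3, right = 4, freq = 0
After iteration 4: l = 4, right = 3, freq = 0
Loop ends.

Final answer: 0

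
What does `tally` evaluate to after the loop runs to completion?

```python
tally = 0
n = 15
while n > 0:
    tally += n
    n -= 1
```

Let's trace through this code step by step.

Initialize: tally = 0
Initialize: n = 15
Entering loop: while n > 0:
After iteration 1: tally = 15, n = 14
After iteration 2: tally = 29, n = 13
After iteration 3: tally = 42, n = 12
After iteration 4: tally = 54, n = 11
After iteration 5: tally = 65, n = 10
After iteration 6: tally = 75, n = 9
After iteration 7: tally = 84, n = 8
After iteration 8: tally = 92, n = 7
After iteration 9: tally = 99, n = 6
After iteration 10: tally = 105, n = 5
After iteration 11: tally = 110, n = 4
After iteration 12: tally = 114, n = 3
After iteration 13: tally = 117, n = 2
After iteration 14: tally = 119, n = 1
After iteration 15: tally = 120, n = 0
Loop ends.

Final answer: 120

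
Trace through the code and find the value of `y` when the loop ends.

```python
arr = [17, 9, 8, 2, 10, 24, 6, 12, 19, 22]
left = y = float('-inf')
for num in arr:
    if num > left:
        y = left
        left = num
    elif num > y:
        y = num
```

Let's trace through this code step by step.

Initialize: arr = [17, 9, 8, 2, 10, 24, 6, 12, 19, 22]
Initialize: left = -inf
Initialize: y = -inf
Entering loop: for num in arr:
After iteration 1: num = 17, left = 17, y = -inf
After iteration 2: num = 9, left = 17, y = 9
After iteration 3: num = 8, left = 17, y = 9
After iteration 4: num = 2, left = 17, y = 9
After iteration 5: num = 10, left = 17, y = 10
After iteration 6: num = 24, left = 24, y = 17
After iteration 7: num = 6, left = 24, y = 17
After iteration 8: num = 12, left = 24, y = 17
After iteration 9: num = 19, left = 24, y = 19
After iteration 10: num = 22, left = 24, y = 22
Loop ends.

Final answer: 22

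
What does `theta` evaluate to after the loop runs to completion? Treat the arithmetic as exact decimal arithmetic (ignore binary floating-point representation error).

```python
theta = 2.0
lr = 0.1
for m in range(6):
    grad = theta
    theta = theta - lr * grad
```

Let's trace through this code step by step.

Initialize: theta = 2.0
Initialize: lr = 0.1
Entering loop: for m in range(6):
After iteration 1: m = 0, theta = 1.8, grad = 2.0
After iteration 2: m = 1, theta = 1.62, grad = 1.8
After iteration 3: m = 2, theta = 1.458, grad = 1.62
After iteration 4: m = 3, theta = 1.3122, grad = 1.458
After iteration 5: m = 4, theta = 1.18098, grad = 1.3122
After iteration 6: m = 5, theta = 1.062882, grad = 1.18098
Loop ends.

Final answer: 1.062882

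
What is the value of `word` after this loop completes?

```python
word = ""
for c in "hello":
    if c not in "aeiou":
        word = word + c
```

Let's trace through this code step by step.

Initialize: word = ''
Entering loop: for c in "hello":
After iteration 1: c = 'h', word = 'h'
After iteration 2: c = 'e', word = 'h'
After iteration 3: c = 'l', word = 'hl'
After iteration 4: c = 'l', word = 'hll'
After iteration 5: c = 'o', word = 'hll'
Loop ends.

Final answer: 'hll'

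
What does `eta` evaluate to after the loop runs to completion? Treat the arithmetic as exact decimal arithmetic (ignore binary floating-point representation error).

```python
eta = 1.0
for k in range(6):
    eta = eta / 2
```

Let's trace through this code step by step.

Initialize: eta = 1.0
Entering loop: for k in range(6):
After iteration 1: k = 0, eta = 0.5
After iteration 2: k = 1, eta = 0.25
After iteration 3: k = 2, eta = 0.125
After iteration 4: k = 3, eta = 0.0625
After iteration 5: k = 4, eta = 0.03125
After iteration 6: k = 5, eta = 0.015625
Loop ends.

Final answer: 0.015625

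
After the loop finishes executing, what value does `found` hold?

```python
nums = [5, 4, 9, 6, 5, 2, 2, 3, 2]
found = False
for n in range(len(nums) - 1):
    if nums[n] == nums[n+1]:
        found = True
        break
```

Let's trace through this code step by step.

Initialize: nums = [5, 4, 9, 6, 5, 2, 2, 3, 2]
Initialize: found = False
Entering loop: for n in range(len(nums) - 1):
After iteration 1: n = 0, found = False
After iteration 2: n = 1, found = False
After iteration 3: n = 2, found = False
After iteration 4: n = 3, found = False
After iteration 5: n = 4, found = False
After iteration 6: n = 5, found = True
Loop ends.

Final answer: True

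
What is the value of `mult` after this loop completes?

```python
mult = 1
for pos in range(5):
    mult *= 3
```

Let's trace through this code step by step.

Initialize: mult = 1
Entering loop: for pos in range(5):
After iteration 1: pos = 0, mult = 3
After iteration 2: pos = 1, mult = 9
After iteration 3: pos = 2, mult = 27
After iteration 4: pos = 3, mult = 81
After iteration 5: pos = 4, mult = 243
Loop ends.

Final answer: 243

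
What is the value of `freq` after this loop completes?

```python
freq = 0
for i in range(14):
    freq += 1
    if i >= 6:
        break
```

Let's trace through this code step by step.

Initialize: freq = 0
Entering loop: for i in range(14):
After iteration 1: i = 0, freq = 1
After iteration 2: i = 1, freq = 2
After iteration 3: i = 2, freq = 3
After iteration 4: i = 3, freq = 4
After iteration 5: i = 4, freq = 5
After iteration 6: i = 5, freq = 6
After iteration 7: i = 6, freq = 7
Loop ends.

Final answer: 7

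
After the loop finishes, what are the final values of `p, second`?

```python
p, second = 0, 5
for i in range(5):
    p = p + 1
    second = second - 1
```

Let's trace through this code step by step.

Initialize: p = 0
Initialize: second = 5
Entering loop: for i in range(5):
After iteration 1: i = 0, p = 1, second = 4
After iteration 2: i = 1, p = 2, second = 3
After iteration 3: i = 2, p = 3, second = 2
After iteration 4: i = 3, p = 4, second = 1
After iteration 5: i = 4, p = 5, second = 0
Loop ends.

Final answer: 5, 0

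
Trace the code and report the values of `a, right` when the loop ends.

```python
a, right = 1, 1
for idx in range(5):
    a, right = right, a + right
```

Let's trace through this code step by step.

Initialize: a = 1
Initialize: right = 1
Entering loop: for idx in range(5):
After iteration 1: idx = 0, a = 1, right = 2
After iteration 2: idx = 1, a = 2, right = 3
After iteration 3: idx = 2, a = 3, right = 5
After iteration 4: idx = 3, a = 5, right = 8
After iteration 5: idx = 4, a = 8, right = 13
Loop ends.

Final answer: 8, 13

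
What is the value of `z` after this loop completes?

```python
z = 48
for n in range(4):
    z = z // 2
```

Let's trace through this code step by step.

Initialize: z = 48
Entering loop: for n in range(4):
After iteration 1: n = 0, z = 24
After iteration 2: n = 1, z = 12
After iteration 3: n = 2, z = 6
After iteration 4: n = 3, z = 3
Loop ends.

Final answer: 3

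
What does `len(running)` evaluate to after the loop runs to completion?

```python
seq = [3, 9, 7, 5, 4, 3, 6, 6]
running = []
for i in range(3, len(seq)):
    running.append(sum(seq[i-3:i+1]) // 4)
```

Let's trace through this code step by step.

Initialize: seq = [3, 9, 7, 5, 4, 3, 6, 6]
Initialize: running = []
Entering loop: for i in range(3, len(seq)):
After iteration 1: i = 3, running = [6]
After iteration 2: i = 4, running = [6, 6]
After iteration 3: i = 5, running = [6, 6, 4]
After iteration 4: i = 6, running = [6, 6, 4, 4]
After iteration 5: i = 7, running = [6, 6, 4, 4, 4]
Loop ends.
len(running) = 5

Final answer: 5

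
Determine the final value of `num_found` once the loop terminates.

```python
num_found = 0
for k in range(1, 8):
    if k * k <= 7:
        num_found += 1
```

Let's trace through this code step by step.

Initialize: num_found = 0
Entering loop: for k in range(1, 8):
After iteration 1: k = 1, num_found = 1
After iteration 2: k = 2, num_found = 2
After iteration 3: k = 3, num_found = 2
After iteration 4: k = 4, num_found = 2
After iteration 5: k = 5, num_found = 2
After iteration 6: k = 6, num_found = 2
After iteration 7: k = 7, num_found = 2
Loop ends.

Final answer: 2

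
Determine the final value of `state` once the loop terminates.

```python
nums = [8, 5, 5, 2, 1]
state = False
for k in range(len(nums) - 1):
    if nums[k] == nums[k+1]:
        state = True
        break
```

Let's trace through this code step by step.

Initialize: nums = [8, 5, 5, 2, 1]
Initialize: state = False
Entering loop: for k in range(len(nums) - 1):
After iteration 1: k = 0, state = False
After iteration 2: k = 1, state = True
Loop ends.

Final answer: True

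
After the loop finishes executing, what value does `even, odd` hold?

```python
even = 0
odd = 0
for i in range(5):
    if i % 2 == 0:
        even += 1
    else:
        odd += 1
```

Let's trace through this code step by step.

Initialize: even = 0
Initialize: odd = 0
Entering loop: for i in range(5):
After iteration 1: i = 0, even = 1, odd = 0
After iteration 2: i = 1, even = 1, odd = 1
After iteration 3: i = 2, even = 2, odd = 1
After iteration 4: i = 3, even = 2, odd = 2
After iteration 5: i = 4, even = 3, odd = 2
Loop ends.

Final answer: 3, 2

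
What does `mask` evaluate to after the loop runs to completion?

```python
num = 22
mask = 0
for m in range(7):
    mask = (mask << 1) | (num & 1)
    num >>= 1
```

Let's trace through this code step by step.

Initialize: num = 22
Initialize: mask = 0
Entering loop: for m in range(7):
After iteration 1: m = 0, num = 11, mask = 0
After iteration 2: m = 1, num = 5, mask = 1
After iteration 3: m = 2, num = 2, mask = 3
After iteration 4: m = 3, num = 1, mask = 6
After iteration 5: m = 4, num = 0, mask = 13
After iteration 6: m = 5, num = 0, mask = 26
After iteration 7: m = 6, num = 0, mask = 52
Loop ends.

Final answer: 52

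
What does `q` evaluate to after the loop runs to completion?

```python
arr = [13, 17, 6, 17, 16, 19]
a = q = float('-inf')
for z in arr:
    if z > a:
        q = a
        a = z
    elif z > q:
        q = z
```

Let's trace through this code step by step.

Initialize: arr = [13, 17, 6, 17, 16, 19]
Initialize: a = -inf
Initialize: q = -inf
Entering loop: for z in arr:
After iteration 1: z = 13, a = 13, q = -inf
After iteration 2: z = 17, a = 17, q = 13
After iteration 3: z = 6, a = 17, q = 13
After iteration 4: z = 17, a = 17, q = 17
After iteration 5: z = 16, a = 17, q = 17
After iteration 6: z = 19, a = 19, q = 17
Loop ends.

Final answer: 17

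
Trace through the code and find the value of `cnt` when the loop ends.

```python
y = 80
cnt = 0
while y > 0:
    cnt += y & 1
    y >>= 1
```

Let's trace through this code step by step.

Initialize: y = 80
Initialize: cnt = 0
Entering loop: while y > 0:
After iteration 1: y = 40, cnt = 0
After iteration 2: y = 20, cnt = 0
After iteration 3: y = 10, cnt = 0
After iteration 4: y = 5, cnt = 0
After iteration 5: y = 2, cnt = 1
After iteration 6: y = 1, cnt = 1
After iteration 7: y = 0, cnt = 2
Loop ends.

Final answer: 2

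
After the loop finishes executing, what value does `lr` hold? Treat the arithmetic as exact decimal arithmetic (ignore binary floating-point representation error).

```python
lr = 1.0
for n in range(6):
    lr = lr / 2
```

Let's trace through this code step by step.

Initialize: lr = 1.0
Entering loop: for n in range(6):
After iteration 1: n = 0, lr = 0.5
After iteration 2: n = 1, lr = 0.25
After iteration 3: n = 2, lr = 0.125
After iteration 4: n = 3, lr = 0.0625
After iteration 5: n = 4, lr = 0.03125
After iteration 6: n = 5, lr = 0.015625
Loop ends.

Final answer: 0.015625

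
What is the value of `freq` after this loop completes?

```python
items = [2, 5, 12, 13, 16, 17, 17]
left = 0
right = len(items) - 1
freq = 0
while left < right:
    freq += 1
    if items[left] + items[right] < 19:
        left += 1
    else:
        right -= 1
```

Let's trace through this code step by step.

Initialize: items = [2, 5, 12, 13, 16, 17, 17]
Initialize: left = 0
Initialize: right = 6
Initialize: freq = 0
Entering loop: while left < right:
After iteration 1: left = 0, right = 5, freq = 1
After iteration 2: left = 0, right = 4, freq = 2
After iteration 3: left = 1, right = 4, freq = 3
After iteration 4: left = 1, right = 3, freq = 4
After iteration 5: left = 2, right = 3, freq = 5
After iteration 6: left = 2, right = 2, freq = 6
Loop ends.

Final answer: 6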